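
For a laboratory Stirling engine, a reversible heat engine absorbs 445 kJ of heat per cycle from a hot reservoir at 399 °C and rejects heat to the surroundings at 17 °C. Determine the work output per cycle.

W ≈ 253 kJ

T_H = 399 °C → 399 + 273.15 = 672.15 K.
T_C = 17 °C → 17 + 273.15 = 290.15 K.
The Carnot efficiency is η = 1 − T_C/T_H = 1 − 290.15/672.15 = 0.5683.
W = η·Q_H = 0.5683 × 445 = 253 kJ.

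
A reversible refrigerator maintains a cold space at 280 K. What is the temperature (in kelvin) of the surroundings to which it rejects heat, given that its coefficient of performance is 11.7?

COP_R = T_C/(T_H − T_C) ⇒ T_H = T_C·(1 + 1/COP_R) = 280.00 × (1 + 1/11.7) = 304 K.

T_H ≈ 304 K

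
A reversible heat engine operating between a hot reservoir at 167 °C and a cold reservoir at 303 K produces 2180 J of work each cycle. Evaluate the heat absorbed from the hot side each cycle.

Q_H ≈ 7000 J

T_H = 167 °C → 167 + 273.15 = 440.15 K.
η_rev = 1 − T_C/T_H = 1 − 303.00/440.15 = 0.3116.
Q_H = W/η = 2180/0.3116 = 7000 J.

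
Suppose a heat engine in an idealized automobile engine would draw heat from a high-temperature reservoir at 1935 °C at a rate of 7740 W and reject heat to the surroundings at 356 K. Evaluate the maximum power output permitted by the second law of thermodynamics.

T_H = 1935 °C → 1935 + 273.15 = 2208.15 K.
By the Carnot theorem, η_max = 1 − T_C/T_H = 1 − 356.00/2208.15 = 0.8388.
W_max = η_max · Q_H = 0.8388 × 7740 = 6490 W.

Ẇ_max ≈ 6490 W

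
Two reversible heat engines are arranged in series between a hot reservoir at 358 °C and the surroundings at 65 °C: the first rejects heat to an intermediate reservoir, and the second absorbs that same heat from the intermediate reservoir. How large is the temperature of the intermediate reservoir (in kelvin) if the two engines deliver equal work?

T_m ≈ 485 K

T_H = 358 °C → 358 + 273.15 = 631.15 K.
T_C = 65 °C → 65 + 273.15 = 338.15 K.
For reversible stages Q_m = Q_H·(T_m/T_H). Setting W₁ = Q_H(1 − T_m/T_H) equal to W₂ = Q_m(1 − T_C/T_m) = Q_H·(T_m − T_C)/T_H gives T_H − T_m = T_m − T_C, so T_m = (T_H + T_C)/2 = (631.15 + 338.15)/2 = 485 K.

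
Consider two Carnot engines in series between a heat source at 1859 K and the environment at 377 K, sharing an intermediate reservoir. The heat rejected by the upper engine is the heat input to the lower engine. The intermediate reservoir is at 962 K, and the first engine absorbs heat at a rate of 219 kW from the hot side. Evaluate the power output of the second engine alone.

Ẇ₂ ≈ 68.9 kW

Heat entering the second stage: Q_m = Q_H·(T_m/T_H) = 219 × 962.00/1859.00 = 113 kW.
Second-stage efficiency η₂ = 1 − T_C/T_m = 1 − 377.00/962.00 = 0.6081, so W₂ = η₂·Q_m = 68.9 kW.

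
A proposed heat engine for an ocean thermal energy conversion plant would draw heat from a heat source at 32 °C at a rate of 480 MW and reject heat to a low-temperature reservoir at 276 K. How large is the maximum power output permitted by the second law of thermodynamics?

T_H = 32 °C → 32 + 273.15 = 305.15 K.
The second-law ceiling is the Carnot efficiency, η_max = 1 − T_C/T_H = 1 − 276.00/305.15 = 0.0955.
W_max = η_max · Q_H = 0.0955 × 480 = 45.85 MW.

Ẇ_max ≈ 45.85 MW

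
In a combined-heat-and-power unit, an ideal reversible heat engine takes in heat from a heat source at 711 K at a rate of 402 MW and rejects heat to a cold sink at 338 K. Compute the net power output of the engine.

Ẇ ≈ 211 MW

Carnot efficiency: η = 1 − T_C/T_H = 1 − 338.00/711.00 = 0.5246.
W = η·Q_H = 0.5246 × 402 = 211 MW.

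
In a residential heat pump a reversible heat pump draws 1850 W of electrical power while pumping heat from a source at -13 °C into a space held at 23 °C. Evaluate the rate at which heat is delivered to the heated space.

Q̇_H ≈ 15220 W

T_H = 23 °C → 23 + 273.15 = 296.15 K.
T_C = -13 °C → -13 + 273.15 = 260.15 K.
The Carnot heat-pump COP is COP_HP = T_H/(T_H − T_C) = 296.15/36.00 = 8.2264.
Q_H = COP_HP · W = 8.2264 × 1850 = 15220 W.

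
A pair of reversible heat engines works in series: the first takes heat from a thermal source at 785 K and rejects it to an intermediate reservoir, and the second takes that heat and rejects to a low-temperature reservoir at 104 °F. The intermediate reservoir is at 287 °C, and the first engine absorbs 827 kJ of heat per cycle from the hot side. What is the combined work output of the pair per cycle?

W_total ≈ 497 kJ

T_C = 104 °F → (104 − 32) × 5/9 = 40.00 °C = 313.15 K.
Two reversible stages in series are equivalent to a single Carnot engine between T_H and T_C, so η_total = 1 − T_C/T_H = 1 − 313.15/785.00 = 0.6011.
W_total = η_total · Q_H = 0.6011 × 827 = 497 kJ.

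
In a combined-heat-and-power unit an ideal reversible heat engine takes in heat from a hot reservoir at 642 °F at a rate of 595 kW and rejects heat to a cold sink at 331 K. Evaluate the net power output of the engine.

T_H = 642 °F → (642 − 32) × 5/9 = 338.89 °C = 612.04 K.
Since the cycle is reversible, η = 1 − T_C/T_H = 1 − 331.00/612.04 = 0.4592.
W = η·Q_H = 0.4592 × 595 = 273 kW.

Ẇ ≈ 273 kW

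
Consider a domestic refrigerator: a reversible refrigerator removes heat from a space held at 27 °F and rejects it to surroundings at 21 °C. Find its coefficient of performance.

T_H = 21 °C → 21 + 273.15 = 294.15 K.
T_C = 27 °F → (27 − 32) × 5/9 = -2.78 °C = 270.37 K.
The reversible coefficient of performance is COP_R = T_C/(T_H − T_C) = 270.37/(294.15 − 270.37) = 11.4.

COP_R ≈ 11.4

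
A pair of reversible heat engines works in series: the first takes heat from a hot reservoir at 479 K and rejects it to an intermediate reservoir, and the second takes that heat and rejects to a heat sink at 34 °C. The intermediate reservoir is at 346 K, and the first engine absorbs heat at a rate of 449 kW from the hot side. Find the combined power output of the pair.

Ẇ_total ≈ 161 kW

T_C = 34 °C → 34 + 273.15 = 307.15 K.
Two reversible stages in series are equivalent to a single Carnot engine between T_H and T_C, so η_total = 1 − T_C/T_H = 1 − 307.15/479.00 = 0.3588.
W_total = η_total · Q_H = 0.3588 × 449 = 161 kW.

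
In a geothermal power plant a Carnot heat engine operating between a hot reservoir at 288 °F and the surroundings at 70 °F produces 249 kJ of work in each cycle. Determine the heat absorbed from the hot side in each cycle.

T_H = 288 °F → (288 − 32) × 5/9 = 142.22 °C = 415.37 K.
T_C = 70 °F → (70 − 32) × 5/9 = 21.11 °C = 294.26 K.
Since the cycle is reversible, η = 1 − T_C/T_H = 1 − 294.26/415.37 = 0.2916.
Q_H = W/η = 249/0.2916 = 854 kJ.

Q_H ≈ 854 kJ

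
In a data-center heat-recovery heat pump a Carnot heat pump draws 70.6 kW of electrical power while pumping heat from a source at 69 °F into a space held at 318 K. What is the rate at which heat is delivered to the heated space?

T_C = 69 °F → (69 − 32) × 5/9 = 20.56 °C = 293.71 K.
Reversible heating COP: COP_HP = T_H/(T_H − T_C) = 318.00/24.29 = 13.0894.
Q_H = COP_HP · W = 13.0894 × 70.6 = 924 kW.

Q̇_H ≈ 924 kW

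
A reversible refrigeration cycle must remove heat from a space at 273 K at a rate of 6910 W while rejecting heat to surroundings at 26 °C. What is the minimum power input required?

T_H = 26 °C → 26 + 273.15 = 299.15 K.
For a reversible refrigerator, COP_R = T_C/(T_H − T_C) = 273.00/26.15 = 10.4398.
W = Q_C/COP_R = 6910/10.4398 = 661.9 W.

Ẇ_in ≈ 661.9 W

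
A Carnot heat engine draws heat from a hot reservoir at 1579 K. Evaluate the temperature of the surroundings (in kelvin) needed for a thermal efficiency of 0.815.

T_C ≈ 292 K

From η = 1 − T_C/T_H, T_C = T_H·(1 − η) = 1579.00 × (1 − 0.815) = 292 K.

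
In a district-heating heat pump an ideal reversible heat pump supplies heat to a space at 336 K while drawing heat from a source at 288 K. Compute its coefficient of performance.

Reversible heating COP: COP_HP = T_H/(T_H − T_C) = 336.00/(336.00 − 288.00) = 7.00.

COP_HP ≈ 7.00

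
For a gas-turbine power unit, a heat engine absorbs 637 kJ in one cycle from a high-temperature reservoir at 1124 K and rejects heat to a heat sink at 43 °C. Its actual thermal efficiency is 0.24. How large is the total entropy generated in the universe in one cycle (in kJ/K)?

ΔS_univ ≈ 0.9646 kJ/K

T_C = 43 °C → 43 + 273.15 = 316.15 K.
W = η·Q_H = 0.24 × 637 = 152.9 kJ, so Q_C = Q_H − W = 484.1 kJ.
Entropy balance on the reservoirs: −Q_H/T_H = -0.5667 kJ/K, +Q_C/T_C = 1.531 kJ/K.
ΔS_univ = −Q_H/T_H + Q_C/T_C = 0.9646 kJ/K (> 0, since η = 0.24 < η_Carnot = 0.719).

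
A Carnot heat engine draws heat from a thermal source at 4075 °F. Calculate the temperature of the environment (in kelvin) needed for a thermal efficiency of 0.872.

T_H = 4075 °F → (4075 − 32) × 5/9 = 2246.11 °C = 2519.26 K.
From η = 1 − T_C/T_H, T_C = T_H·(1 − η) = 2519.26 × (1 − 0.872) = 322 K.

T_C ≈ 322 K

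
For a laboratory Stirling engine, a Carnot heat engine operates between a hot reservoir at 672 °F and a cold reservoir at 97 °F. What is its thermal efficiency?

η ≈ 0.508

T_H = 672 °F → (672 − 32) × 5/9 = 355.56 °C = 628.71 K.
T_C = 97 °F → (97 − 32) × 5/9 = 36.11 °C = 309.26 K.
For a reversible engine, η = 1 − T_C/T_H = 1 − 309.26/628.71 = 0.508.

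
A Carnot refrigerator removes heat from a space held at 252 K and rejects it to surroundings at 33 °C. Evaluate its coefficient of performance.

T_H = 33 °C → 33 + 273.15 = 306.15 K.
COP_R = T_C/(T_H − T_C) = 252.00/(306.15 − 252.00) = 4.654.

COP_R ≈ 4.654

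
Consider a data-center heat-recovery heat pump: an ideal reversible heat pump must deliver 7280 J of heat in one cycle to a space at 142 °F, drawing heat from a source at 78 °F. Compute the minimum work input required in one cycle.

T_H = 142 °F → (142 − 32) × 5/9 = 61.11 °C = 334.26 K.
T_C = 78 °F → (78 − 32) × 5/9 = 25.56 °C = 298.71 K.
COP_HP = T_H/(T_H − T_C) = 334.26/35.56 = 9.4011.
W = Q_H/COP_HP = 7280/9.4011 = 774 J.

W_in ≈ 774 J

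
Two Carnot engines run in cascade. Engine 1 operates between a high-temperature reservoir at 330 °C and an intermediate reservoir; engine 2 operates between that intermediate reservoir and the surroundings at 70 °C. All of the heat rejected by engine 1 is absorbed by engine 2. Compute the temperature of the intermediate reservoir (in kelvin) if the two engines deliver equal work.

T_m ≈ 473 K

T_H = 330 °C → 330 + 273.15 = 603.15 K.
T_C = 70 °C → 70 + 273.15 = 343.15 K.
For reversible stages Q_m = Q_H·(T_m/T_H). Setting W₁ = Q_H(1 − T_m/T_H) equal to W₂ = Q_m(1 − T_C/T_m) = Q_H·(T_m − T_C)/T_H gives T_H − T_m = T_m − T_C, so T_m = (T_H + T_C)/2 = (603.15 + 343.15)/2 = 473 K.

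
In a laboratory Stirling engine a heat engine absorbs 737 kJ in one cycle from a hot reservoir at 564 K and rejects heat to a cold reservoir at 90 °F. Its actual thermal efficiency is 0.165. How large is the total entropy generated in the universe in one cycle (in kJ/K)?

T_C = 90 °F → (90 − 32) × 5/9 = 32.22 °C = 305.37 K.
W = η·Q_H = 0.165 × 737 = 121.6 kJ, so Q_C = Q_H − W = 615.4 kJ.
Entropy balance on the reservoirs: −Q_H/T_H = -1.307 kJ/K, +Q_C/T_C = 2.015 kJ/K.
ΔS_univ = −Q_H/T_H + Q_C/T_C = 0.7085 kJ/K (> 0, since η = 0.165 < η_Carnot = 0.459).

ΔS_univ ≈ 0.7085 kJ/K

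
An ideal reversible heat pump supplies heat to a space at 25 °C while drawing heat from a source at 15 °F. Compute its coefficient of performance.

T_H = 25 °C → 25 + 273.15 = 298.15 K.
T_C = 15 °F → (15 − 32) × 5/9 = -9.44 °C = 263.71 K.
For a reversible heat pump, COP_HP = T_H/(T_H − T_C) = 298.15/(298.15 − 263.71) = 8.656.

COP_HP ≈ 8.656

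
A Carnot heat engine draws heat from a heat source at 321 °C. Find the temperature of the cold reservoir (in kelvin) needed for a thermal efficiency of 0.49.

T_H = 321 °C → 321 + 273.15 = 594.15 K.
From η = 1 − T_C/T_H, T_C = T_H·(1 − η) = 594.15 × (1 − 0.49) = 303 K.

T_C ≈ 303 K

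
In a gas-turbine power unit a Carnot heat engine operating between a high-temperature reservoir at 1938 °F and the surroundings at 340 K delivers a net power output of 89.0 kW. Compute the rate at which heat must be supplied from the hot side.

Q̇_H ≈ 120 kW

T_H = 1938 °F → (1938 − 32) × 5/9 = 1058.89 °C = 1332.04 K.
The Carnot efficiency is η = 1 − T_C/T_H = 1 − 340.00/1332.04 = 0.7448.
Q_H = W/η = 89.0/0.7448 = 120 kW.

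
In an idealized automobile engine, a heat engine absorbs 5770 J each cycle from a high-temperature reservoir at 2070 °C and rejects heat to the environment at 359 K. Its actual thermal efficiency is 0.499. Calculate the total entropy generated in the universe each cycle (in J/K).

ΔS_univ ≈ 5.590 J/K

T_H = 2070 °C → 2070 + 273.15 = 2343.15 K.
W = η·Q_H = 0.499 × 5770 = 2879 J, so Q_C = Q_H − W = 2891 J.
The hot reservoir loses entropy Q_H/T_H = 5770/2343.15 = 2.462 J/K; the cold reservoir gains Q_C/T_C = 2891/359.00 = 8.052 J/K.
ΔS_univ = −Q_H/T_H + Q_C/T_C = 5.590 J/K (> 0, since η = 0.499 < η_Carnot = 0.847).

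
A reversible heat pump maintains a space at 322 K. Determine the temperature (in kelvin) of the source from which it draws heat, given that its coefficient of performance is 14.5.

COP_HP = T_H/(T_H − T_C) ⇒ T_C = T_H·(COP_HP − 1)/COP_HP = 322.00 × (14.5 − 1)/14.5 = 299.8 K.

T_C ≈ 299.8 K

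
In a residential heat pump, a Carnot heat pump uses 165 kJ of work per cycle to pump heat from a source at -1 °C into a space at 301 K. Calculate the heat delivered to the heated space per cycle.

T_C = -1 °C → -1 + 273.15 = 272.15 K.
The Carnot heat-pump COP is COP_HP = T_H/(T_H − T_C) = 301.00/28.85 = 10.4333.
Q_H = COP_HP · W = 10.4333 × 165 = 1720 kJ.

Q_H ≈ 1720 kJ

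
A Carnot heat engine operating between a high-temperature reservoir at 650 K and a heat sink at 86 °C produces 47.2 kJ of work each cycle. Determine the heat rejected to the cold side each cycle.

Q_C ≈ 58.3 kJ

T_C = 86 °C → 86 + 273.15 = 359.15 K.
Since the cycle is reversible, η = 1 − T_C/T_H = 1 − 359.15/650.00 = 0.4475.
Since Q_C/Q_H = T_C/T_H and Q_H = W/η, Q_C = W·T_C/(T_H − T_C) = 47.2 × 359.15/290.85 = 58.3 kJ.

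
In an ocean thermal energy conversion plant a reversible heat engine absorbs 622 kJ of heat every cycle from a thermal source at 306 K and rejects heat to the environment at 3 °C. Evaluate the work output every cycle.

W ≈ 60.7 kJ

T_C = 3 °C → 3 + 273.15 = 276.15 K.
For a reversible engine, η = 1 − T_C/T_H = 1 − 276.15/306.00 = 0.0975.
W = η·Q_H = 0.0975 × 622 = 60.7 kJ.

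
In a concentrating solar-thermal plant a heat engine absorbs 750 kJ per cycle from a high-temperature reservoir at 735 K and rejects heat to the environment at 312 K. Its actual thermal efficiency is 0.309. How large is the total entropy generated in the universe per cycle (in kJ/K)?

ΔS_univ ≈ 0.6406 kJ/K

W = η·Q_H = 0.309 × 750 = 231.8 kJ, so Q_C = Q_H − W = 518.2 kJ.
Entropy balance on the reservoirs: −Q_H/T_H = -1.020 kJ/K, +Q_C/T_C = 1.661 kJ/K.
ΔS_univ = −Q_H/T_H + Q_C/T_C = 0.6406 kJ/K (> 0, since η = 0.309 < η_Carnot = 0.576).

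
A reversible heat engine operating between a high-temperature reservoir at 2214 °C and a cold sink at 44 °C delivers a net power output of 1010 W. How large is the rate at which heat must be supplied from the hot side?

Q̇_H ≈ 1160 W

T_H = 2214 °C → 2214 + 273.15 = 2487.15 K.
T_C = 44 °C → 44 + 273.15 = 317.15 K.
Since the cycle is reversible, η = 1 − T_C/T_H = 1 − 317.15/2487.15 = 0.8725.
Q_H = W/η = 1010/0.8725 = 1160 W.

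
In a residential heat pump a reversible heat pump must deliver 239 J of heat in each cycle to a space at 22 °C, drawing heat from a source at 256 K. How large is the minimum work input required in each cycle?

T_H = 22 °C → 22 + 273.15 = 295.15 K.
COP_HP = T_H/(T_H − T_C) = 295.15/39.15 = 7.5390.
W = Q_H/COP_HP = 239/7.5390 = 31.70 J.

W_in ≈ 31.70 J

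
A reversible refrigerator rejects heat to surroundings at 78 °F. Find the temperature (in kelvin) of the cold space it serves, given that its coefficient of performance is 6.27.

T_H = 78 °F → (78 − 32) × 5/9 = 25.56 °C = 298.71 K.
COP_R = T_C/(T_H − T_C) ⇒ T_C = T_H·COP_R/(1 + COP_R) = 298.71 × 6.27/(1 + 6.27) = 258 K.

T_C ≈ 258 K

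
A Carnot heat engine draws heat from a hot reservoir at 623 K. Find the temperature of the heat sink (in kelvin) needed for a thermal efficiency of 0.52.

T_C ≈ 299.0 K

From η = 1 − T_C/T_H, T_C = T_H·(1 − η) = 623.00 × (1 − 0.52) = 299.0 K.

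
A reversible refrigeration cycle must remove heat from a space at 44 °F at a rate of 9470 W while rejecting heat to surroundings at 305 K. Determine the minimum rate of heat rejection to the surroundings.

T_C = 44 °F → (44 − 32) × 5/9 = 6.67 °C = 279.82 K.
For a reversible cycle Q_H/Q_C = T_H/T_C, so Q_H = Q_C·T_H/T_C = 9470 × 305.00/279.82 = 10320 W.

Q̇_H ≈ 10320 W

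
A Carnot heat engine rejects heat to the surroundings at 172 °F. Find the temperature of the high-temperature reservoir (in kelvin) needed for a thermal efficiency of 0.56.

T_H ≈ 797.6 K

T_C = 172 °F → (172 − 32) × 5/9 = 77.78 °C = 350.93 K.
From η = 1 − T_C/T_H, solving for T_H gives T_H = T_C/(1 − η) = 350.93/(1 − 0.56) = 797.6 K.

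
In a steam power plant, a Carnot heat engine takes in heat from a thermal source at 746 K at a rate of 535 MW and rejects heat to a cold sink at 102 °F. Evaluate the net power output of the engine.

T_C = 102 °F → (102 − 32) × 5/9 = 38.89 °C = 312.04 K.
Carnot efficiency: η = 1 − T_C/T_H = 1 − 312.04/746.00 = 0.5817.
W = η·Q_H = 0.5817 × 535 = 311 MW.

Ẇ ≈ 311 MW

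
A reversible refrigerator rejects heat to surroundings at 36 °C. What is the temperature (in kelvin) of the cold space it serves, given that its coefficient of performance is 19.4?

T_C ≈ 294 K

T_H = 36 °C → 36 + 273.15 = 309.15 K.
COP_R = T_C/(T_H − T_C) ⇒ T_C = T_H·COP_R/(1 + COP_R) = 309.15 × 19.4/(1 + 19.4) = 294 K.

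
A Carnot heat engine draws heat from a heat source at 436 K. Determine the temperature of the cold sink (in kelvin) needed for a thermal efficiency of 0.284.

T_C ≈ 312 K

From η = 1 − T_C/T_H, T_C = T_H·(1 − η) = 436.00 × (1 − 0.284) = 312 K.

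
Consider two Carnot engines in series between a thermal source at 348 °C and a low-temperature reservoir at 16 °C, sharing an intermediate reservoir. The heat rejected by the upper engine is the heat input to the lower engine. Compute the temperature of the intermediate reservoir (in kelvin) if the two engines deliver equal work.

T_m ≈ 455 K

T_H = 348 °C → 348 + 273.15 = 621.15 K.
T_C = 16 °C → 16 + 273.15 = 289.15 K.
For reversible stages Q_m = Q_H·(T_m/T_H). Setting W₁ = Q_H(1 − T_m/T_H) equal to W₂ = Q_m(1 − T_C/T_m) = Q_H·(T_m − T_C)/T_H gives T_H − T_m = T_m − T_C, so T_m = (T_H + T_C)/2 = (621.15 + 289.15)/2 = 455 K.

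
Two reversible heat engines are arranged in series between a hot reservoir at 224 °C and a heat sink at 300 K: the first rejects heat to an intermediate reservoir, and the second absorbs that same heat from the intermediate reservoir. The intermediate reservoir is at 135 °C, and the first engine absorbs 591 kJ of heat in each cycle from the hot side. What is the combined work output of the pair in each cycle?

W_total ≈ 234 kJ

T_H = 224 °C → 224 + 273.15 = 497.15 K.
Two reversible stages in series are equivalent to a single Carnot engine between T_H and T_C, so η_total = 1 − T_C/T_H = 1 − 300.00/497.15 = 0.3966.
W_total = η_total · Q_H = 0.3966 × 591 = 234 kJ.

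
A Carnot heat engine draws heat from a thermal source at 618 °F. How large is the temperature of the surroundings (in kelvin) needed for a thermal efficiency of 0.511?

T_C ≈ 293 K

T_H = 618 °F → (618 − 32) × 5/9 = 325.56 °C = 598.71 K.
From η = 1 − T_C/T_H, T_C = T_H·(1 − η) = 598.71 × (1 − 0.511) = 293 K.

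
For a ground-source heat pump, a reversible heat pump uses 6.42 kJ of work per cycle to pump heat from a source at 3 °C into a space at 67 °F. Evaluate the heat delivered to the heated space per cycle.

T_H = 67 °F → (67 − 32) × 5/9 = 19.44 °C = 292.59 K.
T_C = 3 °C → 3 + 273.15 = 276.15 K.
For a reversible heat pump, COP_HP = T_H/(T_H − T_C) = 292.59/16.44 = 17.7929.
Q_H = COP_HP · W = 17.7929 × 6.42 = 114 kJ.

Q_H ≈ 114 kJ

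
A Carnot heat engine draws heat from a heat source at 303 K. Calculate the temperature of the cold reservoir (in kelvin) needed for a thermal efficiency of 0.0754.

T_C ≈ 280 K

From η = 1 − T_C/T_H, T_C = T_H·(1 − η) = 303.00 × (1 − 0.0754) = 280 K.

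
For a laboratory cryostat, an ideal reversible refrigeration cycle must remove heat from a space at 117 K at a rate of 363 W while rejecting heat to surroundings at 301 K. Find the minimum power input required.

Ẇ_in ≈ 571 W

For a reversible refrigerator, COP_R = T_C/(T_H − T_C) = 117.00/184.00 = 0.6359.
W = Q_C/COP_R = 363/0.6359 = 571 W.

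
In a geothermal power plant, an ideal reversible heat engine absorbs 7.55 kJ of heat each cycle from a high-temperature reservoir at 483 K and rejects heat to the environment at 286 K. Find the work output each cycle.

The Carnot efficiency is η = 1 − T_C/T_H = 1 − 286.00/483.00 = 0.4079.
W = η·Q_H = 0.4079 × 7.55 = 3.079 kJ.

W ≈ 3.079 kJ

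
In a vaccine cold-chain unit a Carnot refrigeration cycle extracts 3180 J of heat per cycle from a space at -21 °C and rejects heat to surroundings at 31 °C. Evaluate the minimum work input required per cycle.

W_in ≈ 655.8 J

T_H = 31 °C → 31 + 273.15 = 304.15 K.
T_C = -21 °C → -21 + 273.15 = 252.15 K.
For a reversible refrigerator, COP_R = T_C/(T_H − T_C) = 252.15/52.00 = 4.8490.
W = Q_C/COP_R = 3180/4.8490 = 655.8 J.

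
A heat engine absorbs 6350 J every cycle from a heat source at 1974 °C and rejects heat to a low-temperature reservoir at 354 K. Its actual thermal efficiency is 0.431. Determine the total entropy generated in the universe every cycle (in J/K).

T_H = 1974 °C → 1974 + 273.15 = 2247.15 K.
W = η·Q_H = 0.431 × 6350 = 2737 J, so Q_C = Q_H − W = 3613 J.
Reservoir entropy changes: ΔS_H = −Q_H/T_H = −6350/2247.15 = -2.826 J/K and ΔS_C = +Q_C/T_C = 3613/354.00 = 10.21 J/K.
ΔS_univ = −Q_H/T_H + Q_C/T_C = 7.38 J/K (> 0, since η = 0.431 < η_Carnot = 0.842).

ΔS_univ ≈ 7.38 J/K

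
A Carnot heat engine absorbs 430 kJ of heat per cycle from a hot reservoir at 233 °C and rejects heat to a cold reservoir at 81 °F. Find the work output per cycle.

T_H = 233 °C → 233 + 273.15 = 506.15 K.
T_C = 81 °F → (81 − 32) × 5/9 = 27.22 °C = 300.37 K.
η_rev = 1 − T_C/T_H = 1 − 300.37/506.15 = 0.4066.
W = η·Q_H = 0.4066 × 430 = 175 kJ.

W ≈ 175 kJ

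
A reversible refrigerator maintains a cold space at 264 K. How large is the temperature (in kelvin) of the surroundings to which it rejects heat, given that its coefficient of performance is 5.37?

T_H ≈ 313 K

COP_R = T_C/(T_H − T_C) ⇒ T_H = T_C·(1 + 1/COP_R) = 264.00 × (1 + 1/5.37) = 313 K.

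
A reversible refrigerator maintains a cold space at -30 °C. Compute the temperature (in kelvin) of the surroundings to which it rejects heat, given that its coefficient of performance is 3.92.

T_C = -30 °C → -30 + 273.15 = 243.15 K.
COP_R = T_C/(T_H − T_C) ⇒ T_H = T_C·(1 + 1/COP_R) = 243.15 × (1 + 1/3.92) = 305 K.

T_H ≈ 305 K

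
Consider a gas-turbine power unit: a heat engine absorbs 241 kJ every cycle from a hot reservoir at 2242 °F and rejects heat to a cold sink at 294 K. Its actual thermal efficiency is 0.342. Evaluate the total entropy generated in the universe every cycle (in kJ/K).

T_H = 2242 °F → (2242 − 32) × 5/9 = 1227.78 °C = 1500.93 K.
W = η·Q_H = 0.342 × 241 = 82.42 kJ, so Q_C = Q_H − W = 158.6 kJ.
Entropy balance on the reservoirs: −Q_H/T_H = -0.1606 kJ/K, +Q_C/T_C = 0.5394 kJ/K.
ΔS_univ = −Q_H/T_H + Q_C/T_C = 0.3788 kJ/K (> 0, since η = 0.342 < η_Carnot = 0.804).

ΔS_univ ≈ 0.3788 kJ/K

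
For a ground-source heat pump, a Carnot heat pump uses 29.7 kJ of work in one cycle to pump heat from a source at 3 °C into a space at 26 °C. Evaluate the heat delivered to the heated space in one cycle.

T_H = 26 °C → 26 + 273.15 = 299.15 K.
T_C = 3 °C → 3 + 273.15 = 276.15 K.
Reversible heating COP: COP_HP = T_H/(T_H − T_C) = 299.15/23.00 = 13.0065.
Q_H = COP_HP · W = 13.0065 × 29.7 = 386 kJ.

Q_H ≈ 386 kJ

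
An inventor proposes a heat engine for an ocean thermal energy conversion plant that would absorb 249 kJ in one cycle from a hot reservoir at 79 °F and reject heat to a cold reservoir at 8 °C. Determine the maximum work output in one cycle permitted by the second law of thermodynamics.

W_max ≈ 15.07 kJ

T_H = 79 °F → (79 − 32) × 5/9 = 26.11 °C = 299.26 K.
T_C = 8 °C → 8 + 273.15 = 281.15 K.
No engine can exceed the Carnot limit: η_max = 1 − T_C/T_H = 1 − 281.15/299.26 = 0.0605.
W_max = η_max · Q_H = 0.0605 × 249 = 15.07 kJ.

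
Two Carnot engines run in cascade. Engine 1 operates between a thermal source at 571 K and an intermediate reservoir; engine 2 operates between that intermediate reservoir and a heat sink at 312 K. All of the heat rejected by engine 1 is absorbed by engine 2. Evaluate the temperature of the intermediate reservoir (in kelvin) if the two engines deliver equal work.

For reversible stages Q_m = Q_H·(T_m/T_H). Setting W₁ = Q_H(1 − T_m/T_H) equal to W₂ = Q_m(1 − T_C/T_m) = Q_H·(T_m − T_C)/T_H gives T_H − T_m = T_m − T_C, so T_m = (T_H + T_C)/2 = (571.00 + 312.00)/2 = 441.5 K.

T_m ≈ 441.5 K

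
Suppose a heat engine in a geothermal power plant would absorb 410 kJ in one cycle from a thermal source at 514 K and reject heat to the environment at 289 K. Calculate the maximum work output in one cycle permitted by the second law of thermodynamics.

No engine can exceed the Carnot limit: η_max = 1 − T_C/T_H = 1 − 289.00/514.00 = 0.4377.
W_max = η_max · Q_H = 0.4377 × 410 = 179 kJ.

W_max ≈ 179 kJ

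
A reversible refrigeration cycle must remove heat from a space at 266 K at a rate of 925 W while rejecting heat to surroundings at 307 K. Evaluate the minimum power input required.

COP_R = T_C/(T_H − T_C) = 266.00/41.00 = 6.4878.
W = Q_C/COP_R = 925/6.4878 = 142.6 W.

Ẇ_in ≈ 142.6 W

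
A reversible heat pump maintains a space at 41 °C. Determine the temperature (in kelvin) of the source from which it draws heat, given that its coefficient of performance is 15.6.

T_H = 41 °C → 41 + 273.15 = 314.15 K.
COP_HP = T_H/(T_H − T_C) ⇒ T_C = T_H·(COP_HP − 1)/COP_HP = 314.15 × (15.6 − 1)/15.6 = 294 K.

T_C ≈ 294 K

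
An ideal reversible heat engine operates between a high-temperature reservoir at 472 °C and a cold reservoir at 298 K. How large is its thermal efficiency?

η ≈ 0.600

T_H = 472 °C → 472 + 273.15 = 745.15 K.
For a reversible engine, η = 1 − T_C/T_H = 1 − 298.00/745.15 = 0.600.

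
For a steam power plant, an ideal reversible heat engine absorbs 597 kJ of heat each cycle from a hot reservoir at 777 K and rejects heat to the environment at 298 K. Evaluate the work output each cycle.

W ≈ 368.0 kJ

The Carnot efficiency is η = 1 − T_C/T_H = 1 − 298.00/777.00 = 0.6165.
W = η·Q_H = 0.6165 × 597 = 368.0 kJ.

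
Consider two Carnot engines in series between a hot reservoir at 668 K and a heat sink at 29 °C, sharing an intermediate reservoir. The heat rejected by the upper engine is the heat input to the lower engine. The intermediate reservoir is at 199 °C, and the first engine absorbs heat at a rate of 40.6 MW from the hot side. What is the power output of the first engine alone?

T_C = 29 °C → 29 + 273.15 = 302.15 K.
T_m = 199 °C → 199 + 273.15 = 472.15 K.
First-stage efficiency η₁ = 1 − T_m/T_H = 1 − 472.15/668.00 = 0.2932.
W₁ = η₁·Q_H = 0.2932 × 40.6 = 11.90 MW.

Ẇ₁ ≈ 11.90 MW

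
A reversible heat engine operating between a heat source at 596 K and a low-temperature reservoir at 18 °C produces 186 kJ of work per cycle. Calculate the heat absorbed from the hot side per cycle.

T_C = 18 °C → 18 + 273.15 = 291.15 K.
For a reversible engine, η = 1 − T_C/T_H = 1 − 291.15/596.00 = 0.5115.
Q_H = W/η = 186/0.5115 = 364 kJ.

Q_H ≈ 364 kJ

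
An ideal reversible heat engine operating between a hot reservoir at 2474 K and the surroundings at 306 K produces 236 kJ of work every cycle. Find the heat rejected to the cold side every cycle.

Carnot efficiency: η = 1 − T_C/T_H = 1 − 306.00/2474.00 = 0.8763.
Since Q_C/Q_H = T_C/T_H and Q_H = W/η, Q_C = W·T_C/(T_H − T_C) = 236 × 306.00/2168.00 = 33.3 kJ.

Q_C ≈ 33.3 kJ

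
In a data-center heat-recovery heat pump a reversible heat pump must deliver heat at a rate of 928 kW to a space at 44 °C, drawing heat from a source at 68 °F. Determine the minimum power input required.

T_H = 44 °C → 44 + 273.15 = 317.15 K.
T_C = 68 °F → (68 − 32) × 5/9 = 20.00 °C = 293.15 K.
COP_HP = T_H/(T_H − T_C) = 317.15/24.00 = 13.2146.
W = Q_H/COP_HP = 928/13.2146 = 70.2 kW.

Ẇ_in ≈ 70.2 kW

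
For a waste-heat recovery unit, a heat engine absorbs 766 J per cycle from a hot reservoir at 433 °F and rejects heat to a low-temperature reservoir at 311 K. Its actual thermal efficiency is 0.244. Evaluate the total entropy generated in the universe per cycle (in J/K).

ΔS_univ ≈ 0.317 J/K

T_H = 433 °F → (433 − 32) × 5/9 = 222.78 °C = 495.93 K.
W = η·Q_H = 0.244 × 766 = 186.9 J, so Q_C = Q_H − W = 579.1 J.
The hot reservoir loses entropy Q_H/T_H = 766/495.93 = 1.545 J/K; the cold reservoir gains Q_C/T_C = 579.1/311.00 = 1.862 J/K.
ΔS_univ = −Q_H/T_H + Q_C/T_C = 0.317 J/K (> 0, since η = 0.244 < η_Carnot = 0.373).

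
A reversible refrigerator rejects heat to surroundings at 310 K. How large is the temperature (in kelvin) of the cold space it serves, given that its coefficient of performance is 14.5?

T_C ≈ 290 K

COP_R = T_C/(T_H − T_C) ⇒ T_C = T_H·COP_R/(1 + COP_R) = 310.00 × 14.5/(1 + 14.5) = 290 K.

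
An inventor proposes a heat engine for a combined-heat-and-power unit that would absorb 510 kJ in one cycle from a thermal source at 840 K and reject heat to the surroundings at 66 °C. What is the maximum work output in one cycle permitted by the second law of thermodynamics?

W_max ≈ 304 kJ

T_C = 66 °C → 66 + 273.15 = 339.15 K.
The upper bound on efficiency is η_max = 1 − T_C/T_H = 1 − 339.15/840.00 = 0.5962.
W_max = η_max · Q_H = 0.5962 × 510 = 304 kJ.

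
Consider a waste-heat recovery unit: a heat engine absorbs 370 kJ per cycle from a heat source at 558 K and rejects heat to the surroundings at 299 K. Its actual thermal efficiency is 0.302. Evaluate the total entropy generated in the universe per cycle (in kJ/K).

W = η·Q_H = 0.302 × 370 = 111.7 kJ, so Q_C = Q_H − W = 258.3 kJ.
The hot reservoir loses entropy Q_H/T_H = 370/558.00 = 0.6631 kJ/K; the cold reservoir gains Q_C/T_C = 258.3/299.00 = 0.8637 kJ/K.
ΔS_univ = −Q_H/T_H + Q_C/T_C = 0.201 kJ/K (> 0, since η = 0.302 < η_Carnot = 0.464).

ΔS_univ ≈ 0.201 kJ/K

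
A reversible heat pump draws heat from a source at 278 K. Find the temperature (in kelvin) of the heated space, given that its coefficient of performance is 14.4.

COP_HP = T_H/(T_H − T_C) ⇒ T_H = T_C·COP_HP/(COP_HP − 1) = 278.00 × 14.4/(14.4 − 1) = 299 K.

T_H ≈ 299 K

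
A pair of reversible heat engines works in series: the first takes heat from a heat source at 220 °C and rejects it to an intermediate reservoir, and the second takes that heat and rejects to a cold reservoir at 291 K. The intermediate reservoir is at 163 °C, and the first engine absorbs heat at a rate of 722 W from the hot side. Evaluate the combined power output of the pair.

Ẇ_total ≈ 296 W

T_H = 220 °C → 220 + 273.15 = 493.15 K.
Two reversible stages in series are equivalent to a single Carnot engine between T_H and T_C, so η_total = 1 − T_C/T_H = 1 − 291.00/493.15 = 0.4099.
W_total = η_total · Q_H = 0.4099 × 722 = 296 W.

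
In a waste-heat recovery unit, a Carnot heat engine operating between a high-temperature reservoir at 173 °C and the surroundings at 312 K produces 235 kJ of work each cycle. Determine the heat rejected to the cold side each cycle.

T_H = 173 °C → 173 + 273.15 = 446.15 K.
For a reversible engine, η = 1 − T_C/T_H = 1 − 312.00/446.15 = 0.3007.
Since Q_C/Q_H = T_C/T_H and Q_H = W/η, Q_C = W·T_C/(T_H − T_C) = 235 × 312.00/134.15 = 547 kJ.

Q_C ≈ 547 kJ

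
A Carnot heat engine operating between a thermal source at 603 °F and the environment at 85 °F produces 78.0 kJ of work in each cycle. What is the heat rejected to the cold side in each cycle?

T_H = 603 °F → (603 − 32) × 5/9 = 317.22 °C = 590.37 K.
T_C = 85 °F → (85 − 32) × 5/9 = 29.44 °C = 302.59 K.
η_rev = 1 − T_C/T_H = 1 − 302.59/590.37 = 0.4875.
Since Q_C/Q_H = T_C/T_H and Q_H = W/η, Q_C = W·T_C/(T_H − T_C) = 78.0 × 302.59/287.78 = 82.0 kJ.

Q_C ≈ 82.0 kJ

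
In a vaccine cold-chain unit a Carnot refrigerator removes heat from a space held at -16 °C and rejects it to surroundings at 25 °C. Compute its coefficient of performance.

COP_R ≈ 6.272

T_H = 25 °C → 25 + 273.15 = 298.15 K.
T_C = -16 °C → -16 + 273.15 = 257.15 K.
The reversible coefficient of performance is COP_R = T_C/(T_H − T_C) = 257.15/(298.15 − 257.15) = 6.272.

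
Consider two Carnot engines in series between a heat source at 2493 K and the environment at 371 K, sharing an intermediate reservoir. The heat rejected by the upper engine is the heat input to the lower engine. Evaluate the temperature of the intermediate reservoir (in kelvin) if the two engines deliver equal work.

For reversible stages Q_m = Q_H·(T_m/T_H). Setting W₁ = Q_H(1 − T_m/T_H) equal to W₂ = Q_m(1 − T_C/T_m) = Q_H·(T_m − T_C)/T_H gives T_H − T_m = T_m − T_C, so T_m = (T_H + T_C)/2 = (2493.00 + 371.00)/2 = 1432 K.

T_m ≈ 1432 K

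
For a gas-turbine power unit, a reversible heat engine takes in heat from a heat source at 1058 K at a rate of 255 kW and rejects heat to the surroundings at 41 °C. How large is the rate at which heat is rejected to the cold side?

T_C = 41 °C → 41 + 273.15 = 314.15 K.
Carnot efficiency: η = 1 − T_C/T_H = 1 − 314.15/1058.00 = 0.7031.
For a reversible cycle Q_C/Q_H = T_C/T_H, so Q_C = 255 × 314.15/1058.00 = 75.7 kW.

Q̇_C ≈ 75.7 kW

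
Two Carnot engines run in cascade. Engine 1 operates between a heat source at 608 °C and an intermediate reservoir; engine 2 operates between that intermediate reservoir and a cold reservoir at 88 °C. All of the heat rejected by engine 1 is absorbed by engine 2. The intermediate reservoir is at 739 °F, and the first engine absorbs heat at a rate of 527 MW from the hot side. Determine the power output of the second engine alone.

T_H = 608 °C → 608 + 273.15 = 881.15 K.
T_C = 88 °C → 88 + 273.15 = 361.15 K.
T_m = 739 °F → (739 − 32) × 5/9 = 392.78 °C = 665.93 K.
Heat entering the second stage: Q_m = Q_H·(T_m/T_H) = 527 × 665.93/881.15 = 398.3 MW.
Second-stage efficiency η₂ = 1 − T_C/T_m = 1 − 361.15/665.93 = 0.4577, so W₂ = η₂·Q_m = 182.3 MW.

Ẇ₂ ≈ 182.3 MW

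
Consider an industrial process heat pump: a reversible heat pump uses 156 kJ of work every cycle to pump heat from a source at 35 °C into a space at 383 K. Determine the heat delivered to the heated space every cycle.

Q_H ≈ 798 kJ

T_C = 35 °C → 35 + 273.15 = 308.15 K.
The Carnot heat-pump COP is COP_HP = T_H/(T_H − T_C) = 383.00/74.85 = 5.1169.
Q_H = COP_HP · W = 5.1169 × 156 = 798 kJ.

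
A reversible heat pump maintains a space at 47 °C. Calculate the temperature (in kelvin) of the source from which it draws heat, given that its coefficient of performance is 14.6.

T_C ≈ 298 K

T_H = 47 °C → 47 + 273.15 = 320.15 K.
COP_HP = T_H/(T_H − T_C) ⇒ T_C = T_H·(COP_HP − 1)/COP_HP = 320.15 × (14.6 − 1)/14.6 = 298 K.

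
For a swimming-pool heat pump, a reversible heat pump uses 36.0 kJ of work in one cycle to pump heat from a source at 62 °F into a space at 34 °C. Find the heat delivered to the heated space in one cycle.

Q_H ≈ 638 kJ

T_H = 34 °C → 34 + 273.15 = 307.15 K.
T_C = 62 °F → (62 − 32) × 5/9 = 16.67 °C = 289.82 K.
COP_HP = T_H/(T_H − T_C) = 307.15/17.33 = 17.7202.
Q_H = COP_HP · W = 17.7202 × 36.0 = 638 kJ.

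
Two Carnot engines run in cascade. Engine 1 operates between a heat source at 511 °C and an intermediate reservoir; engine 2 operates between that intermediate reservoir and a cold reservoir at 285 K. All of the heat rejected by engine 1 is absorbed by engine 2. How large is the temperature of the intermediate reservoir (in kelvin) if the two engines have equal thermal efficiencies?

T_m ≈ 473 K

T_H = 511 °C → 511 + 273.15 = 784.15 K.
Equal efficiencies require 1 − T_m/T_H = 1 − T_C/T_m, i.e. T_m/T_H = T_C/T_m, so T_m = √(T_H·T_C) = √(784.15 × 285.00) = 473 K.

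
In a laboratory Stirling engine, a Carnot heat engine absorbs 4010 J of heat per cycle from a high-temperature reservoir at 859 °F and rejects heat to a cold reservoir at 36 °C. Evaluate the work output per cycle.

W ≈ 2318 J

T_H = 859 °F → (859 − 32) × 5/9 = 459.44 °C = 732.59 K.
T_C = 36 °C → 36 + 273.15 = 309.15 K.
For a reversible engine, η = 1 − T_C/T_H = 1 − 309.15/732.59 = 0.5780.
W = η·Q_H = 0.5780 × 4010 = 2318 J.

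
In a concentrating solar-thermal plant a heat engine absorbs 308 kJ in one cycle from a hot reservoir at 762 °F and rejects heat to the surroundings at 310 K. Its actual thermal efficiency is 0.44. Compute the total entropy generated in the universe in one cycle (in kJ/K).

T_H = 762 °F → (762 − 32) × 5/9 = 405.56 °C = 678.71 K.
W = η·Q_H = 0.44 × 308 = 135.5 kJ, so Q_C = Q_H − W = 172.5 kJ.
Entropy balance on the reservoirs: −Q_H/T_H = -0.4538 kJ/K, +Q_C/T_C = 0.5564 kJ/K.
ΔS_univ = −Q_H/T_H + Q_C/T_C = 0.1026 kJ/K (> 0, since η = 0.44 < η_Carnot = 0.543).

ΔS_univ ≈ 0.1026 kJ/K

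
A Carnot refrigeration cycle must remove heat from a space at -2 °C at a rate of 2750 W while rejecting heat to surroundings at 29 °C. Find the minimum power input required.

T_H = 29 °C → 29 + 273.15 = 302.15 K.
T_C = -2 °C → -2 + 273.15 = 271.15 K.
For a reversible refrigerator, COP_R = T_C/(T_H − T_C) = 271.15/31.00 = 8.7468.
W = Q_C/COP_R = 2750/8.7468 = 314 W.

Ẇ_in ≈ 314 W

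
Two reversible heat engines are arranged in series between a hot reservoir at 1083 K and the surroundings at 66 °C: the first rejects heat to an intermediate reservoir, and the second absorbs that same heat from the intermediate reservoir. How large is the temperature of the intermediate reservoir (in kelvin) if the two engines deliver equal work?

T_m ≈ 711 K

T_C = 66 °C → 66 + 273.15 = 339.15 K.
For reversible stages Q_m = Q_H·(T_m/T_H). Setting W₁ = Q_H(1 − T_m/T_H) equal to W₂ = Q_m(1 − T_C/T_m) = Q_H·(T_m − T_C)/T_H gives T_H − T_m = T_m − T_C, so T_m = (T_H + T_C)/2 = (1083.00 + 339.15)/2 = 711 K.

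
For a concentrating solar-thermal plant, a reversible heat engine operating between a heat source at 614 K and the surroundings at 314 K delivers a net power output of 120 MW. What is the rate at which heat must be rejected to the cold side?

η_rev = 1 − T_C/T_H = 1 − 314.00/614.00 = 0.4886.
Since Q_C/Q_H = T_C/T_H and Q_H = W/η, Q_C = W·T_C/(T_H − T_C) = 120 × 314.00/300.00 = 125.6 MW.

Q̇_C ≈ 125.6 MW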